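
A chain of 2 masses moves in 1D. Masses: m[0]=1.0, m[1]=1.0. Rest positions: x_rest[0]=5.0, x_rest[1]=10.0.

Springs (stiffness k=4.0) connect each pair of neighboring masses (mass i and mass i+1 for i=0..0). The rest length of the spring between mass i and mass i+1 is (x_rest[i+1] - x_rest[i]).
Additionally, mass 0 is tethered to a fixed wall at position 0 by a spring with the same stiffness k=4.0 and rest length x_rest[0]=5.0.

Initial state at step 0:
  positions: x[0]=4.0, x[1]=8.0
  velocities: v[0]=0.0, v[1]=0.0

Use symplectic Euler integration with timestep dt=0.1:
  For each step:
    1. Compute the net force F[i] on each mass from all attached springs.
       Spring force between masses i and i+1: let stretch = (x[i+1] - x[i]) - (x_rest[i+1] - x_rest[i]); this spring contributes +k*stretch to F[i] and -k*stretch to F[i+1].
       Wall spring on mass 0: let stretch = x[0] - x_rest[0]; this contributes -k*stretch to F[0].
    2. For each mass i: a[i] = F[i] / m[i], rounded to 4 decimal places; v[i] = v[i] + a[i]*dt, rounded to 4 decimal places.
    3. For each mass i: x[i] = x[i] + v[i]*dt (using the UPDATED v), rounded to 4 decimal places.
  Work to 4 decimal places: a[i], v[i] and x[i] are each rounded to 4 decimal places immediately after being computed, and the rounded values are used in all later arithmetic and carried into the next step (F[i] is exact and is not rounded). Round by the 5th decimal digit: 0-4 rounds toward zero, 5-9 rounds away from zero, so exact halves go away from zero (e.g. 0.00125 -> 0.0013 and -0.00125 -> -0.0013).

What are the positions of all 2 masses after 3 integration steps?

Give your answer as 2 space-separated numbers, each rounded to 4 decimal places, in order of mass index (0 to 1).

Step 0: x=[4.0000 8.0000] v=[0.0000 0.0000]
Step 1: x=[4.0000 8.0400] v=[0.0000 0.4000]
Step 2: x=[4.0016 8.1184] v=[0.0160 0.7840]
Step 3: x=[4.0078 8.2321] v=[0.0621 1.1373]

Answer: 4.0078 8.2321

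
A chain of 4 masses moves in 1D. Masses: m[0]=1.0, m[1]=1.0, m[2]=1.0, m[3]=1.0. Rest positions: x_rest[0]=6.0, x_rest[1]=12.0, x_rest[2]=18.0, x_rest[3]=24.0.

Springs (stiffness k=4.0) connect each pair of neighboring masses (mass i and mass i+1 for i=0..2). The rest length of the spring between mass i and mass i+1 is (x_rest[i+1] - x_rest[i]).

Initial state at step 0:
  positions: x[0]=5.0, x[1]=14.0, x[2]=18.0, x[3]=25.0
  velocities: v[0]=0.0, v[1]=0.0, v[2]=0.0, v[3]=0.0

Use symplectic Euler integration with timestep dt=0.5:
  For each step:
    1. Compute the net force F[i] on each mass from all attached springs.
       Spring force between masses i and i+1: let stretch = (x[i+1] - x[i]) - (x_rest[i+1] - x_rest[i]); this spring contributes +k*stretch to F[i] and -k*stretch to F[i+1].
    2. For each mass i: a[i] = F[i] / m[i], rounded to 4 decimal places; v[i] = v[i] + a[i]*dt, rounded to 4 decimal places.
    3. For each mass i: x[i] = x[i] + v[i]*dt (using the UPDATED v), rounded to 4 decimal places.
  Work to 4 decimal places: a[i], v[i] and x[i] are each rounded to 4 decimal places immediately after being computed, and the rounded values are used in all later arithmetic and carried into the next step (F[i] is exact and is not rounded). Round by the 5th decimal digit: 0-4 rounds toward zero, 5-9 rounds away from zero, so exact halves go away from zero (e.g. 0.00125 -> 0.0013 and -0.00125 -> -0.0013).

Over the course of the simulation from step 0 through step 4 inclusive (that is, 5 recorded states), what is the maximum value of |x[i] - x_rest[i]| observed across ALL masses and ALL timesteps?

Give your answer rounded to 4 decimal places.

Step 0: x=[5.0000 14.0000 18.0000 25.0000] v=[0.0000 0.0000 0.0000 0.0000]
Step 1: x=[8.0000 9.0000 21.0000 24.0000] v=[6.0000 -10.0000 6.0000 -2.0000]
Step 2: x=[6.0000 15.0000 15.0000 26.0000] v=[-4.0000 12.0000 -12.0000 4.0000]
Step 3: x=[7.0000 12.0000 20.0000 23.0000] v=[2.0000 -6.0000 10.0000 -6.0000]
Step 4: x=[7.0000 12.0000 20.0000 23.0000] v=[0.0000 0.0000 0.0000 0.0000]
Max displacement = 3.0000

Answer: 3.0000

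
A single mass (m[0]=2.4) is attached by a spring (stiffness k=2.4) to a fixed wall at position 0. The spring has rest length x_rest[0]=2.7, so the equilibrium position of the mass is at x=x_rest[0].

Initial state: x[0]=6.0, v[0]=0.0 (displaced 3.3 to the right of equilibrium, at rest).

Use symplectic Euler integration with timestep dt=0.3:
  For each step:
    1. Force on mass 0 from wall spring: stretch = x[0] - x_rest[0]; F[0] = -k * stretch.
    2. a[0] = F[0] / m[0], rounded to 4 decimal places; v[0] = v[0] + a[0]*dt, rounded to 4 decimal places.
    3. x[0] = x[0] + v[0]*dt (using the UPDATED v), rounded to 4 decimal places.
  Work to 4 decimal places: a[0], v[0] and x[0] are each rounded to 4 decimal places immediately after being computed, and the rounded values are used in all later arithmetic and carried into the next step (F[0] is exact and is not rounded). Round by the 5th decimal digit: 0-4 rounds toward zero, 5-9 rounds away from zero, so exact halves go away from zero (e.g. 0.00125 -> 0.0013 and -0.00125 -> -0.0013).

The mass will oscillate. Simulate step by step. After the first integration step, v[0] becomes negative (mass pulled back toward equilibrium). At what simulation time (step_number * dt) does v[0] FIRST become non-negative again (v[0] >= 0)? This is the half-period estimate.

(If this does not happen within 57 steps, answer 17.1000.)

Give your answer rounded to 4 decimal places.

Step 0: x=[6.0000] v=[0.0000]
Step 1: x=[5.7030] v=[-0.9900]
Step 2: x=[5.1357] v=[-1.8909]
Step 3: x=[4.3492] v=[-2.6216]
Step 4: x=[3.4143] v=[-3.1164]
Step 5: x=[2.4151] v=[-3.3307]
Step 6: x=[1.4415] v=[-3.2452]
Step 7: x=[0.5812] v=[-2.8677]
Step 8: x=[-0.0884] v=[-2.2321]
Step 9: x=[-0.5071] v=[-1.3956]
Step 10: x=[-0.6372] v=[-0.4335]
Step 11: x=[-0.4669] v=[0.5677]
First v>=0 after going negative at step 11, time=3.3000

Answer: 3.3000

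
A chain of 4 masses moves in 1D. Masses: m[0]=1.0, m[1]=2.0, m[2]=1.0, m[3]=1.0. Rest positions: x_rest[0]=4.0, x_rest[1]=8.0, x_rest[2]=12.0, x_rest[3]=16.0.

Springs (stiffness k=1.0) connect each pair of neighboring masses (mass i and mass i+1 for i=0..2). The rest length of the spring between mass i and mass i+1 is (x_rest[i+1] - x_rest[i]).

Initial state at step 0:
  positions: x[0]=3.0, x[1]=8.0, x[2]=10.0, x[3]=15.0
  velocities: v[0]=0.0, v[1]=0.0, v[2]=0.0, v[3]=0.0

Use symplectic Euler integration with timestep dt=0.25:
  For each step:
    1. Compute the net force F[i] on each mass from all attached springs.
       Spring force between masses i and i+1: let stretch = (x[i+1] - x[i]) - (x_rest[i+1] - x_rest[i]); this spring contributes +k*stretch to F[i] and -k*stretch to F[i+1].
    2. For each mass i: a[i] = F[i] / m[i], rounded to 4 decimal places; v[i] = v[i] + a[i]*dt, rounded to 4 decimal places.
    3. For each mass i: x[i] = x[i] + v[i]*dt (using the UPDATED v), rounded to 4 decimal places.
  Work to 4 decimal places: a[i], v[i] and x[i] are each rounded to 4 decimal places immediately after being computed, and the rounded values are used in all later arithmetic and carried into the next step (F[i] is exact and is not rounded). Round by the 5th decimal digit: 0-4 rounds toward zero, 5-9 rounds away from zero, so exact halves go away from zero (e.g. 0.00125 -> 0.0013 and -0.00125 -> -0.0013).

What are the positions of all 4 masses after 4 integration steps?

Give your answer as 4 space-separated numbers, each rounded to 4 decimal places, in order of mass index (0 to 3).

Step 0: x=[3.0000 8.0000 10.0000 15.0000] v=[0.0000 0.0000 0.0000 0.0000]
Step 1: x=[3.0625 7.9063 10.1875 14.9375] v=[0.2500 -0.3750 0.7500 -0.2500]
Step 2: x=[3.1778 7.7325 10.5293 14.8281] v=[0.4610 -0.6953 1.3672 -0.4375]
Step 3: x=[3.3277 7.5037 10.9650 14.7001] v=[0.5997 -0.9151 1.7427 -0.5122]
Step 4: x=[3.4886 7.2526 11.4178 14.5886] v=[0.6437 -1.0045 1.8112 -0.4460]

Answer: 3.4886 7.2526 11.4178 14.5886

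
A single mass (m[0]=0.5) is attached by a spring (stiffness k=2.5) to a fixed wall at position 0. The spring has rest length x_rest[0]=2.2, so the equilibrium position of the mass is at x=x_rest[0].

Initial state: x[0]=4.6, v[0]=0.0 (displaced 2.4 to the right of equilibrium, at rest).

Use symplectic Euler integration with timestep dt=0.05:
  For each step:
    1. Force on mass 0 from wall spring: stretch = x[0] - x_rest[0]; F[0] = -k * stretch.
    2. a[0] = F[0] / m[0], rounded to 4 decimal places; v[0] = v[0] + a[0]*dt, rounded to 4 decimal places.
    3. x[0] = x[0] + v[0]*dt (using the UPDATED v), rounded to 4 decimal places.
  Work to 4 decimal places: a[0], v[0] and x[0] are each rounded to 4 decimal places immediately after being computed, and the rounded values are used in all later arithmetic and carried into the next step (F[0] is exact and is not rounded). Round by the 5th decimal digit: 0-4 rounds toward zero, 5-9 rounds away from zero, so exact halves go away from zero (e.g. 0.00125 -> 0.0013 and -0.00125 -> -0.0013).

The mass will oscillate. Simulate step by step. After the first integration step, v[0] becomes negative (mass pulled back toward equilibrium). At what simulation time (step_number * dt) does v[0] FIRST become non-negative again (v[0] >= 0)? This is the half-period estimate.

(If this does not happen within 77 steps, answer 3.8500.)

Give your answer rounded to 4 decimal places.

Answer: 1.4500

Derivation:
Step 0: x=[4.6000] v=[0.0000]
Step 1: x=[4.5700] v=[-0.6000]
Step 2: x=[4.5104] v=[-1.1925]
Step 3: x=[4.4219] v=[-1.7701]
Step 4: x=[4.3056] v=[-2.3256]
Step 5: x=[4.1630] v=[-2.8520]
Step 6: x=[3.9959] v=[-3.3428]
Step 7: x=[3.8063] v=[-3.7918]
Step 8: x=[3.5966] v=[-4.1934]
Step 9: x=[3.3695] v=[-4.5426]
Step 10: x=[3.1278] v=[-4.8350]
Step 11: x=[2.8745] v=[-5.0670]
Step 12: x=[2.6127] v=[-5.2356]
Step 13: x=[2.3458] v=[-5.3388]
Step 14: x=[2.0770] v=[-5.3753]
Step 15: x=[1.8098] v=[-5.3446]
Step 16: x=[1.5474] v=[-5.2471]
Step 17: x=[1.2932] v=[-5.0840]
Step 18: x=[1.0503] v=[-4.8573]
Step 19: x=[0.8218] v=[-4.5699]
Step 20: x=[0.6105] v=[-4.2254]
Step 21: x=[0.4191] v=[-3.8280]
Step 22: x=[0.2500] v=[-3.3828]
Step 23: x=[0.1052] v=[-2.8953]
Step 24: x=[-0.0134] v=[-2.3716]
Step 25: x=[-0.1043] v=[-1.8183]
Step 26: x=[-0.1664] v=[-1.2422]
Step 27: x=[-0.1989] v=[-0.6506]
Step 28: x=[-0.2014] v=[-0.0509]
Step 29: x=[-0.1739] v=[0.5495]
First v>=0 after going negative at step 29, time=1.4500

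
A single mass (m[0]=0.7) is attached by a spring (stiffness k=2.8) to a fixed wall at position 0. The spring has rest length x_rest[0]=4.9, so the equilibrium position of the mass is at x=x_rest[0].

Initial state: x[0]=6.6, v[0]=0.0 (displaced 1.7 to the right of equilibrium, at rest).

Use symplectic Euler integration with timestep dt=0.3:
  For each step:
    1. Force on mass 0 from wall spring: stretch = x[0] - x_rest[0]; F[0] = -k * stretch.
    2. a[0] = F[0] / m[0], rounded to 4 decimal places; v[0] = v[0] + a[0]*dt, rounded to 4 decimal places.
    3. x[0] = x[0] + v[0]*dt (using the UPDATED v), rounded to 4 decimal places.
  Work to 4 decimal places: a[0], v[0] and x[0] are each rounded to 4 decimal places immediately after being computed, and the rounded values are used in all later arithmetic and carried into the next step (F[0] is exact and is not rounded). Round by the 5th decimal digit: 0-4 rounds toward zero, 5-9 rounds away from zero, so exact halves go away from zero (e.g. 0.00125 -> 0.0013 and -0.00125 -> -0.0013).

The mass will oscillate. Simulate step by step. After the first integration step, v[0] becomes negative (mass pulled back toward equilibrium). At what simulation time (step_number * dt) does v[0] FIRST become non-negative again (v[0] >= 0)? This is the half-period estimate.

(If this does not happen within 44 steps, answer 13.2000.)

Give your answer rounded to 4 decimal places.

Step 0: x=[6.6000] v=[0.0000]
Step 1: x=[5.9880] v=[-2.0400]
Step 2: x=[4.9843] v=[-3.3456]
Step 3: x=[3.9503] v=[-3.4468]
Step 4: x=[3.2581] v=[-2.3072]
Step 5: x=[3.1570] v=[-0.3369]
Step 6: x=[3.6834] v=[1.7547]
First v>=0 after going negative at step 6, time=1.8000

Answer: 1.8000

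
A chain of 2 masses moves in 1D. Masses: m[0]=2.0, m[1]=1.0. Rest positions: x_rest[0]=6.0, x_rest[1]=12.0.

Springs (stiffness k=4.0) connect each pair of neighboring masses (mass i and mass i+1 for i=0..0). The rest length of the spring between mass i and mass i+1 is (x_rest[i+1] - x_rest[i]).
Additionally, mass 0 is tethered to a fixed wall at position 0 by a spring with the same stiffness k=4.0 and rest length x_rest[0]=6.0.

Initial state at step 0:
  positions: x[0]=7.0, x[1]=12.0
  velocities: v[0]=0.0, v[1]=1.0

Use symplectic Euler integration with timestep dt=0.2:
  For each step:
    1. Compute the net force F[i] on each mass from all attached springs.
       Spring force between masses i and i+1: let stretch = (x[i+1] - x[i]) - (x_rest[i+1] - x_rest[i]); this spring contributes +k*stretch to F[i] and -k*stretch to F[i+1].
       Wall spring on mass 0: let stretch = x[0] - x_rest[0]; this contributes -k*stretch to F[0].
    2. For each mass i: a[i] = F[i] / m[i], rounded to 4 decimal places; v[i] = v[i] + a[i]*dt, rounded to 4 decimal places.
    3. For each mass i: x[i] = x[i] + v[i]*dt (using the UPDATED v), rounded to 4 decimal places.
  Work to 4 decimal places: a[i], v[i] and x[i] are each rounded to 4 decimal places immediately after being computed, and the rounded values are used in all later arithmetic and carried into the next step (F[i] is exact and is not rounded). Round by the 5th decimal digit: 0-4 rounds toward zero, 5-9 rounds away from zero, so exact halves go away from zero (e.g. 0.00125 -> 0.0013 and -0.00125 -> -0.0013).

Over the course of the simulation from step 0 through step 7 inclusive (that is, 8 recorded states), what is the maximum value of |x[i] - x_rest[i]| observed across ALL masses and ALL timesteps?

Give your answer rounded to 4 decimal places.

Step 0: x=[7.0000 12.0000] v=[0.0000 1.0000]
Step 1: x=[6.8400 12.3600] v=[-0.8000 1.8000]
Step 2: x=[6.5744 12.7968] v=[-1.3280 2.1840]
Step 3: x=[6.2806 13.1980] v=[-1.4688 2.0061]
Step 4: x=[6.0378 13.4524] v=[-1.2141 1.2722]
Step 5: x=[5.9051 13.4805] v=[-0.6634 0.1405]
Step 6: x=[5.9060 13.2565] v=[0.0047 -1.1198]
Step 7: x=[6.0225 12.8165] v=[0.5825 -2.2002]
Max displacement = 1.4805

Answer: 1.4805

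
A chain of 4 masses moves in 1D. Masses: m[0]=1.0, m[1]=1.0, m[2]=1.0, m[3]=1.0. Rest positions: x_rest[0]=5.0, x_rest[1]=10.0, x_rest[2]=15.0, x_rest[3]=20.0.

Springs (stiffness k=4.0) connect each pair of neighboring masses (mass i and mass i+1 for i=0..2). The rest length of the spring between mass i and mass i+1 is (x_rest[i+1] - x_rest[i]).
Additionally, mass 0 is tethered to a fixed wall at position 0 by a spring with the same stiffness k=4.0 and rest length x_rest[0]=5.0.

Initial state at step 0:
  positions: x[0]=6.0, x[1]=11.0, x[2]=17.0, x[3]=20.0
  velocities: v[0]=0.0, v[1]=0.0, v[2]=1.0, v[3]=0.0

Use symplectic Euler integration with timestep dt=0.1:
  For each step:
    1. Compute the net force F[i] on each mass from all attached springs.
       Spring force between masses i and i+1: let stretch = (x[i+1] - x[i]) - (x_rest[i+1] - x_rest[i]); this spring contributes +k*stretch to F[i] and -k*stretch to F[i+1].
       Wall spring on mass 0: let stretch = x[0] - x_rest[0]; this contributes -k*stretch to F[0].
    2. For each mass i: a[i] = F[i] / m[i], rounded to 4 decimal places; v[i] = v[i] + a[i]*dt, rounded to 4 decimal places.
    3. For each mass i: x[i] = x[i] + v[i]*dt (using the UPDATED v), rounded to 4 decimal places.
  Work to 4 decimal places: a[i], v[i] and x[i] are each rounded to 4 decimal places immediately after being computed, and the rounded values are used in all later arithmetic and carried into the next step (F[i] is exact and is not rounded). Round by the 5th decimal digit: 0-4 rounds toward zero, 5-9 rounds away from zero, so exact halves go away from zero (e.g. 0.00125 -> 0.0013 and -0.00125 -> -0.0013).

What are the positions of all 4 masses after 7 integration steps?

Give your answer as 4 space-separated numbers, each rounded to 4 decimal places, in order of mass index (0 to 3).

Step 0: x=[6.0000 11.0000 17.0000 20.0000] v=[0.0000 0.0000 1.0000 0.0000]
Step 1: x=[5.9600 11.0400 16.9800 20.0800] v=[-0.4000 0.4000 -0.2000 0.8000]
Step 2: x=[5.8848 11.1144 16.8464 20.2360] v=[-0.7520 0.7440 -1.3360 1.5600]
Step 3: x=[5.7834 11.2089 16.6191 20.4564] v=[-1.0141 0.9450 -2.2730 2.2042]
Step 4: x=[5.6677 11.3028 16.3289 20.7233] v=[-1.1573 0.9389 -2.9022 2.6693]
Step 5: x=[5.5507 11.3723 16.0134 21.0145] v=[-1.1703 0.6953 -3.1549 2.9115]
Step 6: x=[5.4445 11.3946 15.7123 21.3056] v=[-1.0619 0.2231 -3.0109 2.9111]
Step 7: x=[5.3585 11.3516 15.4622 21.5730] v=[-0.8597 -0.4299 -2.5007 2.6738]

Answer: 5.3585 11.3516 15.4622 21.5730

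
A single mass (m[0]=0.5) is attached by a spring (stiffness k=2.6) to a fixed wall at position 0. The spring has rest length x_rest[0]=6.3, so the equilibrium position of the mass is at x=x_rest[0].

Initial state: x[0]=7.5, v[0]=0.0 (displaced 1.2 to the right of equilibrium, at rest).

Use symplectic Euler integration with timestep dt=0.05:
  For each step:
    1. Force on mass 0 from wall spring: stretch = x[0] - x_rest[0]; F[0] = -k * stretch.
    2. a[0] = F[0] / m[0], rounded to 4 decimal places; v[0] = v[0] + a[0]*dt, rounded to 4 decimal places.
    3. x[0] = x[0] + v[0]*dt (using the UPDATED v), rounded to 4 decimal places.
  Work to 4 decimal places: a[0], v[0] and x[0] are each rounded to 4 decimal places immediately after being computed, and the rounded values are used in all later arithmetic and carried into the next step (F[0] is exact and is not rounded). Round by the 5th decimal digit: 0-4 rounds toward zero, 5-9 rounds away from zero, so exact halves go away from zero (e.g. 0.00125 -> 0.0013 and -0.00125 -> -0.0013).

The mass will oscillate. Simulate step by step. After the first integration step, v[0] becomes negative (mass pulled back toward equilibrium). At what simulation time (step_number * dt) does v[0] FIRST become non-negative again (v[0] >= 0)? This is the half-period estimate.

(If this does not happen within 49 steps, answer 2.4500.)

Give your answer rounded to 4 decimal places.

Answer: 1.4000

Derivation:
Step 0: x=[7.5000] v=[0.0000]
Step 1: x=[7.4844] v=[-0.3120]
Step 2: x=[7.4534] v=[-0.6199]
Step 3: x=[7.4074] v=[-0.9198]
Step 4: x=[7.3470] v=[-1.2077]
Step 5: x=[7.2730] v=[-1.4799]
Step 6: x=[7.1864] v=[-1.7329]
Step 7: x=[7.0882] v=[-1.9634]
Step 8: x=[6.9798] v=[-2.1683]
Step 9: x=[6.8625] v=[-2.3451]
Step 10: x=[6.7379] v=[-2.4914]
Step 11: x=[6.6076] v=[-2.6053]
Step 12: x=[6.4733] v=[-2.6853]
Step 13: x=[6.3368] v=[-2.7304]
Step 14: x=[6.1998] v=[-2.7400]
Step 15: x=[6.0641] v=[-2.7140]
Step 16: x=[5.9315] v=[-2.6527]
Step 17: x=[5.8037] v=[-2.5569]
Step 18: x=[5.6823] v=[-2.4279]
Step 19: x=[5.5689] v=[-2.2673]
Step 20: x=[5.4650] v=[-2.0772]
Step 21: x=[5.3720] v=[-1.8601]
Step 22: x=[5.2911] v=[-1.6188]
Step 23: x=[5.2233] v=[-1.3565]
Step 24: x=[5.1695] v=[-1.0766]
Step 25: x=[5.1304] v=[-0.7827]
Step 26: x=[5.1065] v=[-0.4786]
Step 27: x=[5.0981] v=[-0.1683]
Step 28: x=[5.1053] v=[0.1442]
First v>=0 after going negative at step 28, time=1.4000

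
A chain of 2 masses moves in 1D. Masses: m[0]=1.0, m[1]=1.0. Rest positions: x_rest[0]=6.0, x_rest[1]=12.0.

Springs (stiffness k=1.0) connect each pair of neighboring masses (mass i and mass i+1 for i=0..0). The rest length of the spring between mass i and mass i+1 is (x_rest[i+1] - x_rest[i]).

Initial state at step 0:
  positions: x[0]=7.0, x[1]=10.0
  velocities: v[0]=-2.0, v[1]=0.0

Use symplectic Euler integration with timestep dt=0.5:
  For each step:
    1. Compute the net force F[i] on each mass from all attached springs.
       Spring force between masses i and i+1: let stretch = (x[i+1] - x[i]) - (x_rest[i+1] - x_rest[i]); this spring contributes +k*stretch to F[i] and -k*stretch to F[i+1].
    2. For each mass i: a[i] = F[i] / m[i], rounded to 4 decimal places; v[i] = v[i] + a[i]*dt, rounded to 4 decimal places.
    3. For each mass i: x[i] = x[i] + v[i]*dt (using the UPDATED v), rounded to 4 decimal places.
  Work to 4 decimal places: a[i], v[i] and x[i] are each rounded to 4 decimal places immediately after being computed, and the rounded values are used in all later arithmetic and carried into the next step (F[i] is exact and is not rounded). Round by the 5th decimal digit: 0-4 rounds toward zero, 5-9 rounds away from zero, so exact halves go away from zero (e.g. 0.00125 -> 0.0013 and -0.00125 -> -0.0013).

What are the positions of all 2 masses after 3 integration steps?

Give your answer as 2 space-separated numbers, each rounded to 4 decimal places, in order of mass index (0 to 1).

Step 0: x=[7.0000 10.0000] v=[-2.0000 0.0000]
Step 1: x=[5.2500 10.7500] v=[-3.5000 1.5000]
Step 2: x=[3.3750 11.6250] v=[-3.7500 1.7500]
Step 3: x=[2.0625 11.9375] v=[-2.6250 0.6250]

Answer: 2.0625 11.9375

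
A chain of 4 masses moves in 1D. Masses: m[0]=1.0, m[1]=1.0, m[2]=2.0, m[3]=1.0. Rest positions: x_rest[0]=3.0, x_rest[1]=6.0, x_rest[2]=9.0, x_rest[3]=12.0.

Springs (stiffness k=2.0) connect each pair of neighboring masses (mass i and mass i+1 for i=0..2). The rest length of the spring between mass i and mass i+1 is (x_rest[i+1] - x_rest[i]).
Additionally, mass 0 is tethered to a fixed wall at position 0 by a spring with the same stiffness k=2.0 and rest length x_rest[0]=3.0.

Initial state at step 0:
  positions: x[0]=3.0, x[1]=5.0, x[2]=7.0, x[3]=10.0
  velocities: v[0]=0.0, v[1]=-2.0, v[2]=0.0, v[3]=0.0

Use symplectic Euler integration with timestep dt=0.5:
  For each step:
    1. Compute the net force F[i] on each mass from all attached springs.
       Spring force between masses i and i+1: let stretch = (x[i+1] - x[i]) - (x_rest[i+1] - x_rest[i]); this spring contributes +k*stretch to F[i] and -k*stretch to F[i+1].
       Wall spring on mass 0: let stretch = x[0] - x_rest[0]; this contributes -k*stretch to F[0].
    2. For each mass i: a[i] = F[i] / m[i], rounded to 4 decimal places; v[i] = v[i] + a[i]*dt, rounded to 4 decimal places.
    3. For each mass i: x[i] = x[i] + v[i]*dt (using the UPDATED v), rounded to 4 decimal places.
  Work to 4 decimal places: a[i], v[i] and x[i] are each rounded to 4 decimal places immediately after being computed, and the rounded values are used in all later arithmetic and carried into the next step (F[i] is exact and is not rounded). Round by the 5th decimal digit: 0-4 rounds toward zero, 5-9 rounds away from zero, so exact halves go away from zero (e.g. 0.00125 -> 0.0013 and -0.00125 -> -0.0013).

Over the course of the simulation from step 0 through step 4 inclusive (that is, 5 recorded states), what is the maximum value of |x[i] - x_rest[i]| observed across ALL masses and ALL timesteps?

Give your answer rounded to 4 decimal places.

Answer: 2.1250

Derivation:
Step 0: x=[3.0000 5.0000 7.0000 10.0000] v=[0.0000 -2.0000 0.0000 0.0000]
Step 1: x=[2.5000 4.0000 7.2500 10.0000] v=[-1.0000 -2.0000 0.5000 0.0000]
Step 2: x=[1.5000 3.8750 7.3750 10.1250] v=[-2.0000 -0.2500 0.2500 0.2500]
Step 3: x=[0.9375 4.3125 7.3125 10.3750] v=[-1.1250 0.8750 -0.1250 0.5000]
Step 4: x=[1.5938 4.5625 7.2656 10.5938] v=[1.3125 0.5000 -0.0938 0.4375]
Max displacement = 2.1250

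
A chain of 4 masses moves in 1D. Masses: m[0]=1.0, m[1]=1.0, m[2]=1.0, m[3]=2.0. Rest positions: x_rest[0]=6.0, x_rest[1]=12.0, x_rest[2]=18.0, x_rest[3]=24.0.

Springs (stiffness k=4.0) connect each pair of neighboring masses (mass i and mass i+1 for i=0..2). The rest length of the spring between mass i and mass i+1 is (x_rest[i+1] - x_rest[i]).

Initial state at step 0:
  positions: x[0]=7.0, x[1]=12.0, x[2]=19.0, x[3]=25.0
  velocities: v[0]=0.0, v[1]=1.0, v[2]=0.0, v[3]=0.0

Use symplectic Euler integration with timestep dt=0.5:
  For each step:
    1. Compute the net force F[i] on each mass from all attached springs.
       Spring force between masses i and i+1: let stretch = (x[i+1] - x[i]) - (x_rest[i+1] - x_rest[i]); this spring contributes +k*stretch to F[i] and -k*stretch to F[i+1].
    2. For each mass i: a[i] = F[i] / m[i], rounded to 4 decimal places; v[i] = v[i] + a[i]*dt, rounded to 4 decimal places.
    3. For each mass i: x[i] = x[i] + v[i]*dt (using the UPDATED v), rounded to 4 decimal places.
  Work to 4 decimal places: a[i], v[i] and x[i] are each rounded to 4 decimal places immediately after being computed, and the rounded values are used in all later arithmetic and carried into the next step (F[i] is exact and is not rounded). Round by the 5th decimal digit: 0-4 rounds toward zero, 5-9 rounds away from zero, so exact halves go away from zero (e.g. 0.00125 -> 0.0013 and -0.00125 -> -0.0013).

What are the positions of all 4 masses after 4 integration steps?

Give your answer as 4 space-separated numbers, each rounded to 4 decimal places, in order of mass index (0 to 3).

Answer: 7.5000 14.0000 18.0000 25.2500

Derivation:
Step 0: x=[7.0000 12.0000 19.0000 25.0000] v=[0.0000 1.0000 0.0000 0.0000]
Step 1: x=[6.0000 14.5000 18.0000 25.0000] v=[-2.0000 5.0000 -2.0000 0.0000]
Step 2: x=[7.5000 12.0000 20.5000 24.5000] v=[3.0000 -5.0000 5.0000 -1.0000]
Step 3: x=[7.5000 13.5000 18.5000 25.0000] v=[0.0000 3.0000 -4.0000 1.0000]
Step 4: x=[7.5000 14.0000 18.0000 25.2500] v=[0.0000 1.0000 -1.0000 0.5000]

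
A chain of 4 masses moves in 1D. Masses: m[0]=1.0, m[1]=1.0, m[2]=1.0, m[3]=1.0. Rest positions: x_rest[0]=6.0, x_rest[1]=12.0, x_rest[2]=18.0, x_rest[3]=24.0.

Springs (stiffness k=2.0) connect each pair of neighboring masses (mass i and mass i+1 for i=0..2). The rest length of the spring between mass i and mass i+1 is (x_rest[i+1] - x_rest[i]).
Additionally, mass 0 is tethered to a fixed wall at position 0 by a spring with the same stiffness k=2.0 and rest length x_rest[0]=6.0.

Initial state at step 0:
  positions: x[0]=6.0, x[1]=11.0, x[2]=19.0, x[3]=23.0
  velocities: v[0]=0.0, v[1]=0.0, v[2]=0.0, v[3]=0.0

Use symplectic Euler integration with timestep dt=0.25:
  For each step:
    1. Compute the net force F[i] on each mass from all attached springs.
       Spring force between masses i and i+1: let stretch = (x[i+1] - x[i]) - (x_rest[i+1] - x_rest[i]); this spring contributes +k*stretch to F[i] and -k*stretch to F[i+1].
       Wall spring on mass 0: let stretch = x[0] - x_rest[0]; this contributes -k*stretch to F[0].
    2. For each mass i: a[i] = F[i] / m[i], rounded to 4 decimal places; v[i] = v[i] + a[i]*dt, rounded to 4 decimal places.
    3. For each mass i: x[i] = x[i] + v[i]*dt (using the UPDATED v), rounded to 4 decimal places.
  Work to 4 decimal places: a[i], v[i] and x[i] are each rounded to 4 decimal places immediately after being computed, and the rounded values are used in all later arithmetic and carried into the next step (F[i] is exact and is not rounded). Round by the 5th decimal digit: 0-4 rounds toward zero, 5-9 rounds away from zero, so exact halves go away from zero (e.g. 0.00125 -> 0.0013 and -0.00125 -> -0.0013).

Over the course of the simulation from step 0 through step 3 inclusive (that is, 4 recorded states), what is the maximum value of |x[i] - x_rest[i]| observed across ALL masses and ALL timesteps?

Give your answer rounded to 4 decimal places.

Step 0: x=[6.0000 11.0000 19.0000 23.0000] v=[0.0000 0.0000 0.0000 0.0000]
Step 1: x=[5.8750 11.3750 18.5000 23.2500] v=[-0.5000 1.5000 -2.0000 1.0000]
Step 2: x=[5.7031 11.9531 17.7031 23.6563] v=[-0.6875 2.3125 -3.1875 1.6250]
Step 3: x=[5.5996 12.4687 16.9316 24.0684] v=[-0.4141 2.0625 -3.0859 1.6484]
Max displacement = 1.0684

Answer: 1.0684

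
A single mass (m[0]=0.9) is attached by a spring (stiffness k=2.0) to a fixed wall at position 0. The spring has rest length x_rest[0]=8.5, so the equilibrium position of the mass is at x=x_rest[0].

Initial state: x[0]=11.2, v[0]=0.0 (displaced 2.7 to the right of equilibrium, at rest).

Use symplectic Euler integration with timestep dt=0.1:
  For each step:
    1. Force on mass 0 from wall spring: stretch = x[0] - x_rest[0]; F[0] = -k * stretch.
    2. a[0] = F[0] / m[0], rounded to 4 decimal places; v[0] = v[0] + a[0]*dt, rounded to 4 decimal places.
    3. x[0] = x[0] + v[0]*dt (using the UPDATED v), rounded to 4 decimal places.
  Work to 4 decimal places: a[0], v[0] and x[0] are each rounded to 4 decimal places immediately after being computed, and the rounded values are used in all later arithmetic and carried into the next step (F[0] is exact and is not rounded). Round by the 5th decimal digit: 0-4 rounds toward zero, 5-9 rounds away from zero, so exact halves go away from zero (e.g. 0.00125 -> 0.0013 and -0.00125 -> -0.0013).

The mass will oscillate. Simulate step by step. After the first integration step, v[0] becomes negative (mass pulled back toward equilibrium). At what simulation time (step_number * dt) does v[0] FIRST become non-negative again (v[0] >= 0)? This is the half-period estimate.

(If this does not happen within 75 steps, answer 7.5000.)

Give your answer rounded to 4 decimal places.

Answer: 2.2000

Derivation:
Step 0: x=[11.2000] v=[0.0000]
Step 1: x=[11.1400] v=[-0.6000]
Step 2: x=[11.0213] v=[-1.1867]
Step 3: x=[10.8466] v=[-1.7470]
Step 4: x=[10.6198] v=[-2.2685]
Step 5: x=[10.3458] v=[-2.7396]
Step 6: x=[10.0308] v=[-3.1498]
Step 7: x=[9.6818] v=[-3.4900]
Step 8: x=[9.3065] v=[-3.7526]
Step 9: x=[8.9133] v=[-3.9318]
Step 10: x=[8.5109] v=[-4.0236]
Step 11: x=[8.1083] v=[-4.0260]
Step 12: x=[7.7144] v=[-3.9390]
Step 13: x=[7.3380] v=[-3.7644]
Step 14: x=[6.9874] v=[-3.5062]
Step 15: x=[6.6704] v=[-3.1701]
Step 16: x=[6.3941] v=[-2.7635]
Step 17: x=[6.1646] v=[-2.2955]
Step 18: x=[5.9870] v=[-1.7765]
Step 19: x=[5.8652] v=[-1.2181]
Step 20: x=[5.8019] v=[-0.6326]
Step 21: x=[5.7986] v=[-0.0330]
Step 22: x=[5.8553] v=[0.5673]
First v>=0 after going negative at step 22, time=2.2000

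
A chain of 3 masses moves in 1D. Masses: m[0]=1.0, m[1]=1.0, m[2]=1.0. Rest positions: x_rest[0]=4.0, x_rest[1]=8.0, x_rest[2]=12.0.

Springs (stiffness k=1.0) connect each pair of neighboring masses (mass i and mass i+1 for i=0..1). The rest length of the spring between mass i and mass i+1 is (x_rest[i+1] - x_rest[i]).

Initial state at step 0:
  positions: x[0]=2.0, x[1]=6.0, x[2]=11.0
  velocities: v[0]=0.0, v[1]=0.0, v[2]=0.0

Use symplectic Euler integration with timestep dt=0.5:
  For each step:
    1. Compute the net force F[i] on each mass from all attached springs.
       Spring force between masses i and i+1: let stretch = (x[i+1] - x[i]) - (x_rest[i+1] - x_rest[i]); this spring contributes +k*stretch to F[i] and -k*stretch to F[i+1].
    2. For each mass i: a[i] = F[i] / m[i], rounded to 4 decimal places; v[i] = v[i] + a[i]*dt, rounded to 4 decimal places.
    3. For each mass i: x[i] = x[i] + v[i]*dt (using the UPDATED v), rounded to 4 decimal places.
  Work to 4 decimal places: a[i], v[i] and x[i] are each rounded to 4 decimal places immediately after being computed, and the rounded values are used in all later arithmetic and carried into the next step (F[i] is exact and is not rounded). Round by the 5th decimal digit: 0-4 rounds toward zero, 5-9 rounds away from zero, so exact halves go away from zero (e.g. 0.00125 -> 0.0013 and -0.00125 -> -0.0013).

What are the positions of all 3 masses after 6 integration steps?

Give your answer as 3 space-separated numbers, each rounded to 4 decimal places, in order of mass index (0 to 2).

Step 0: x=[2.0000 6.0000 11.0000] v=[0.0000 0.0000 0.0000]
Step 1: x=[2.0000 6.2500 10.7500] v=[0.0000 0.5000 -0.5000]
Step 2: x=[2.0625 6.5625 10.3750] v=[0.1250 0.6250 -0.7500]
Step 3: x=[2.2500 6.7032 10.0469] v=[0.3750 0.2813 -0.6563]
Step 4: x=[2.5508 6.5665 9.8828] v=[0.6016 -0.2735 -0.3282]
Step 5: x=[2.8556 6.2549 9.8897] v=[0.6095 -0.6232 0.0137]
Step 6: x=[3.0102 6.0022 9.9879] v=[0.3092 -0.5055 0.1963]

Answer: 3.0102 6.0022 9.9879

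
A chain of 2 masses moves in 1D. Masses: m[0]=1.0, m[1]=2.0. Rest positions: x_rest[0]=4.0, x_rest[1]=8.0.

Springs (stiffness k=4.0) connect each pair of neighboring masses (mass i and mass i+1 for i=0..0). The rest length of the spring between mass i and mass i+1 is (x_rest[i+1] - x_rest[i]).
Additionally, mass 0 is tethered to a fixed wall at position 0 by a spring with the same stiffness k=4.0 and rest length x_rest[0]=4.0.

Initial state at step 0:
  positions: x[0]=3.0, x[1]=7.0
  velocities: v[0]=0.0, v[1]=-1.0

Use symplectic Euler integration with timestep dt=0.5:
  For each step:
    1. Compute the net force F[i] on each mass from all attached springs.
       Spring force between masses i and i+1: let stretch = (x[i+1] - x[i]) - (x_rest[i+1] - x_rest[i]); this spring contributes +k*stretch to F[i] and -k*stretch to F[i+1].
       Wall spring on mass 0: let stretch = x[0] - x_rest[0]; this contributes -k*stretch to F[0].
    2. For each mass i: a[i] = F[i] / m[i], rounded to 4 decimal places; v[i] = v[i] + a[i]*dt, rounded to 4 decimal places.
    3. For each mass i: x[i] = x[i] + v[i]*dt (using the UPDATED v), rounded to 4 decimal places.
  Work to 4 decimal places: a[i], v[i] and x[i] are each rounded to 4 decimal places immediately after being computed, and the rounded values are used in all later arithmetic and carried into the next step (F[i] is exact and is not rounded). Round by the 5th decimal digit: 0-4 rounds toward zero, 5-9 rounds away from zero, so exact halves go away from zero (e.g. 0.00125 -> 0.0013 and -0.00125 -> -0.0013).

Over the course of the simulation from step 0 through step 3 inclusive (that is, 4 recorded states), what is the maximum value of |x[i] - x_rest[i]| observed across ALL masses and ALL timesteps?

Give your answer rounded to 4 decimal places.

Answer: 1.5000

Derivation:
Step 0: x=[3.0000 7.0000] v=[0.0000 -1.0000]
Step 1: x=[4.0000 6.5000] v=[2.0000 -1.0000]
Step 2: x=[3.5000 6.7500] v=[-1.0000 0.5000]
Step 3: x=[2.7500 7.3750] v=[-1.5000 1.2500]
Max displacement = 1.5000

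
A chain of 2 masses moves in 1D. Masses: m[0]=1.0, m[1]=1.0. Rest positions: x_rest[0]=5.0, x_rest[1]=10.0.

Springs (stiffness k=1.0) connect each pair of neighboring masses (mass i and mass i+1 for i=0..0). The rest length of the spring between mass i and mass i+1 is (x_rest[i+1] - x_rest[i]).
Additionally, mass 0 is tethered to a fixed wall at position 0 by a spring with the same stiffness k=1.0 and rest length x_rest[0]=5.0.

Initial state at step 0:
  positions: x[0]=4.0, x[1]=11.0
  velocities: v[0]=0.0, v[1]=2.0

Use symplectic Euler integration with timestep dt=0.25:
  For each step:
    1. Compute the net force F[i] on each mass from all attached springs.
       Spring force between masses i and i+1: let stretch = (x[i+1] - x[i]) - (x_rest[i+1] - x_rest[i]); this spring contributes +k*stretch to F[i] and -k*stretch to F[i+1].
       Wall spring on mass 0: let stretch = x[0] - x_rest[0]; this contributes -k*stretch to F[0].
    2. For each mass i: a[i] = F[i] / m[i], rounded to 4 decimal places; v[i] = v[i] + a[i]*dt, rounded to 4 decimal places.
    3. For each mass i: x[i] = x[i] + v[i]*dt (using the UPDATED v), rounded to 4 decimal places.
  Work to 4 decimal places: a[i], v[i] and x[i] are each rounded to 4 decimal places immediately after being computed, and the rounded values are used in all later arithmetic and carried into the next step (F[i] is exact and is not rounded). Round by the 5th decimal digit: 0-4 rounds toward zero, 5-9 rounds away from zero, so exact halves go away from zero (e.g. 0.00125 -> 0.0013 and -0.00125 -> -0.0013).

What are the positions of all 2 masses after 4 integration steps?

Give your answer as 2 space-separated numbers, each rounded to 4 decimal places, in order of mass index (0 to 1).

Answer: 5.7196 11.7316

Derivation:
Step 0: x=[4.0000 11.0000] v=[0.0000 2.0000]
Step 1: x=[4.1875 11.3750] v=[0.7500 1.5000]
Step 2: x=[4.5625 11.6133] v=[1.5000 0.9531]
Step 3: x=[5.0930 11.7234] v=[2.1221 0.4404]
Step 4: x=[5.7196 11.7316] v=[2.5065 0.0328]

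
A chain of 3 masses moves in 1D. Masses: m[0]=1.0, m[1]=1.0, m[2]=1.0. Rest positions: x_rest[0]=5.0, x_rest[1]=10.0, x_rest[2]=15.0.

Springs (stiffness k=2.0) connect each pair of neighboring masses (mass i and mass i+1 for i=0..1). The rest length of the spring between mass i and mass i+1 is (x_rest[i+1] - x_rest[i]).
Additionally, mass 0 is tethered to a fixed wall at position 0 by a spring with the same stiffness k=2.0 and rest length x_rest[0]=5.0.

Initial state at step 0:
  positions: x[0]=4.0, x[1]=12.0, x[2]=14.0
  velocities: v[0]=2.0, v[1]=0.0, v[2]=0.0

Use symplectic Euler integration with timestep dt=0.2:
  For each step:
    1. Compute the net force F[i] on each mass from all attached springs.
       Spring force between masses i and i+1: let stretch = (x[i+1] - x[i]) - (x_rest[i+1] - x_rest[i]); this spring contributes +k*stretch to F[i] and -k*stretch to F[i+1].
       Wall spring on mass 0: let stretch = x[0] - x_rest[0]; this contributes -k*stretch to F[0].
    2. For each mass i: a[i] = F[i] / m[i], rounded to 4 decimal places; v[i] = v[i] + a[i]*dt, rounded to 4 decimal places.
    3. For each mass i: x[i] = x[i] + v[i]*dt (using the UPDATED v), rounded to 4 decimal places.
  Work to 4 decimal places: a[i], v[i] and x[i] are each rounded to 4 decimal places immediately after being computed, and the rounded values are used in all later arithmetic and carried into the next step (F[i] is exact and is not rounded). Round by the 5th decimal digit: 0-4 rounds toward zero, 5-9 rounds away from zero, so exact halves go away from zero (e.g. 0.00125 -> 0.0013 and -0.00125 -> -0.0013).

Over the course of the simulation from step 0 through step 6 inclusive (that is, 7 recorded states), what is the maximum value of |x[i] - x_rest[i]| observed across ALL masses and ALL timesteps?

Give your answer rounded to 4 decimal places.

Step 0: x=[4.0000 12.0000 14.0000] v=[2.0000 0.0000 0.0000]
Step 1: x=[4.7200 11.5200 14.2400] v=[3.6000 -2.4000 1.2000]
Step 2: x=[5.6064 10.7136 14.6624] v=[4.4320 -4.0320 2.1120]
Step 3: x=[6.4529 9.8145 15.1689] v=[4.2323 -4.4954 2.5325]
Step 4: x=[7.0521 9.0748 15.6470] v=[2.9958 -3.6983 2.3907]
Step 5: x=[7.2489 8.6991 15.9994] v=[0.9840 -1.8785 1.7618]
Step 6: x=[6.9818 8.7914 16.1677] v=[-1.3355 0.4615 0.8417]
Max displacement = 2.2489

Answer: 2.2489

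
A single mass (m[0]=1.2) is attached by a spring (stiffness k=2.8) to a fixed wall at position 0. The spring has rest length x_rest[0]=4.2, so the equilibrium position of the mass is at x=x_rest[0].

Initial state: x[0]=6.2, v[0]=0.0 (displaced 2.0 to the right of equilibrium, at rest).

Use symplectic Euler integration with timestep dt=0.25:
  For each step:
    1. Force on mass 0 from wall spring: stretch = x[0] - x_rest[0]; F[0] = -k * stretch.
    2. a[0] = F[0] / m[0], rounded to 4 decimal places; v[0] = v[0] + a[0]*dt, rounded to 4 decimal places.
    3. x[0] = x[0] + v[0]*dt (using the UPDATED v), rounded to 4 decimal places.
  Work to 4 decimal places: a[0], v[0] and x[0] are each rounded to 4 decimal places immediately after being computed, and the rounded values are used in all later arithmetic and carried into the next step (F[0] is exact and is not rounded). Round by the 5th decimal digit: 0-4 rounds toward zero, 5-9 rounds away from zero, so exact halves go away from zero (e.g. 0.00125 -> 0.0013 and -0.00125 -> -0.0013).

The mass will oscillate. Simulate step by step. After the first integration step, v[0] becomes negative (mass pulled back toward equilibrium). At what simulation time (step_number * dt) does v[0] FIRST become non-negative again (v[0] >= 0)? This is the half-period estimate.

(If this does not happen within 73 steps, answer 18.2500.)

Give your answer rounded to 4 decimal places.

Answer: 2.2500

Derivation:
Step 0: x=[6.2000] v=[0.0000]
Step 1: x=[5.9083] v=[-1.1667]
Step 2: x=[5.3675] v=[-2.1632]
Step 3: x=[4.6564] v=[-2.8443]
Step 4: x=[3.8788] v=[-3.1105]
Step 5: x=[3.1480] v=[-2.9231]
Step 6: x=[2.5707] v=[-2.3094]
Step 7: x=[2.2310] v=[-1.3590]
Step 8: x=[2.1784] v=[-0.2104]
Step 9: x=[2.4206] v=[0.9689]
First v>=0 after going negative at step 9, time=2.2500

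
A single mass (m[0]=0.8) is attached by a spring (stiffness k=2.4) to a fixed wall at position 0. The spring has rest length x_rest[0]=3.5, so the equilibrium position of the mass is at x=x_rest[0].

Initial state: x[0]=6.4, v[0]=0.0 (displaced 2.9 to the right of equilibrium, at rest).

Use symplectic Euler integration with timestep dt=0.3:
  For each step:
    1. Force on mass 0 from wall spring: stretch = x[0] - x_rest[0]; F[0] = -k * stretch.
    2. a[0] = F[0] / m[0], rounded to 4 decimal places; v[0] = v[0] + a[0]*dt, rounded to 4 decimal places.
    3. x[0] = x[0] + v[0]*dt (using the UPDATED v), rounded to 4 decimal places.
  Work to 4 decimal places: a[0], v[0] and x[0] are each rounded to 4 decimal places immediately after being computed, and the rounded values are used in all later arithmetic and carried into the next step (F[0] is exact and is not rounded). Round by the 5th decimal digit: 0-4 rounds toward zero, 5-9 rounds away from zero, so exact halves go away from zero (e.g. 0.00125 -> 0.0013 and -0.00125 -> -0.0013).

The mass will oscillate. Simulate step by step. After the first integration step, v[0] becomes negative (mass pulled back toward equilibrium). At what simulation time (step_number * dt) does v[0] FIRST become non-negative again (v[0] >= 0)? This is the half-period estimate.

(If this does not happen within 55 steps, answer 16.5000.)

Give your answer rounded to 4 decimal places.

Answer: 1.8000

Derivation:
Step 0: x=[6.4000] v=[0.0000]
Step 1: x=[5.6170] v=[-2.6100]
Step 2: x=[4.2624] v=[-4.5153]
Step 3: x=[2.7020] v=[-5.2015]
Step 4: x=[1.3570] v=[-4.4833]
Step 5: x=[0.5906] v=[-2.5546]
Step 6: x=[0.6098] v=[0.0639]
First v>=0 after going negative at step 6, time=1.8000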